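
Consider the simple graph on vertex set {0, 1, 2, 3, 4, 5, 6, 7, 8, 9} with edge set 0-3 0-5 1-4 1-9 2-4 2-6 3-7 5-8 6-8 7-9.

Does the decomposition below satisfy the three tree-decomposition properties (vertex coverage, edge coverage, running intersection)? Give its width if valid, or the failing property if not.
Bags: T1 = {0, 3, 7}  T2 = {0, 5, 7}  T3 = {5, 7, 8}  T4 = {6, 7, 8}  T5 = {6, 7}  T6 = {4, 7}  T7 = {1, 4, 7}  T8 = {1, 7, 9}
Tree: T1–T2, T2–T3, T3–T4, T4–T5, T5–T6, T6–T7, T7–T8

A tree decomposition must satisfy three properties: every vertex lies in some bag; for every edge, both endpoints lie together in some bag; and for every vertex, the bags containing it form a connected subtree. Here vertex 2 appears in no bag, so the decomposition is invalid.

No — vertex 2 appears in no bag.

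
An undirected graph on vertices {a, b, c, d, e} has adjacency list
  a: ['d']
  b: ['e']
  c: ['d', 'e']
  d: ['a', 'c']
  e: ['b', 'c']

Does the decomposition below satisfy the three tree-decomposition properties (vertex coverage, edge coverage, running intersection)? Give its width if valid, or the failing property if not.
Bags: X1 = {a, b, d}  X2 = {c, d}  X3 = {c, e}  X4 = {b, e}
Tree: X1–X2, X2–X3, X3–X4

No — bags containing vertex b are not connected in the tree.

A tree decomposition must satisfy three properties: every vertex lies in some bag; for every edge, both endpoints lie together in some bag; and for every vertex, the bags containing it form a connected subtree. Here bags containing vertex b are not connected in the tree, so the decomposition is invalid.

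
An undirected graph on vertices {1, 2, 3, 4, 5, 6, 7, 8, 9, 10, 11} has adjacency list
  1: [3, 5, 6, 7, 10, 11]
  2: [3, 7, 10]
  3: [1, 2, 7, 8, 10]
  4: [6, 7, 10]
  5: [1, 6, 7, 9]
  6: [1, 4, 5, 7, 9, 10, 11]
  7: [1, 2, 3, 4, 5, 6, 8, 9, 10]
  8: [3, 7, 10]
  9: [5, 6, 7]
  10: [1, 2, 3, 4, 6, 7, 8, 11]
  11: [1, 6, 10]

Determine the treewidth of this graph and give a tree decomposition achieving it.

The largest bag has 4 vertices, giving width 3; this decomposition certifies tw(G) ≤ 3. On the other hand G contains the 4-clique {1, 6, 10, 11}. A clique must lie in a single bag of any decomposition, so no decomposition can have width below 3. Combining the bounds, tw(G) = 3.

Treewidth 3.
One such decomposition:
Bags: B1 = {1, 3, 7, 10}  B2 = {1, 6, 7, 10}  B3 = {4, 6, 7, 10}  B4 = {1, 5, 6, 7}  B5 = {3, 7, 8, 10}  B6 = {2, 3, 7, 10}  B7 = {5, 6, 7, 9}  B8 = {1, 6, 10, 11}
Tree: B1–B2, B2–B3, B2–B4, B1–B5, B1–B6, B4–B7, B2–B8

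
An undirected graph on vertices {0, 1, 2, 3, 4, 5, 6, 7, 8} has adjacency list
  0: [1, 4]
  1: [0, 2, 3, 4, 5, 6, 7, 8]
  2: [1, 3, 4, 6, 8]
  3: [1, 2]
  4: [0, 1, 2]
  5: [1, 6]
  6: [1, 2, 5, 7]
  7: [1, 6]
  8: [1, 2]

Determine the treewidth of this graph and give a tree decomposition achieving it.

Treewidth 2.
One optimal decomposition is:
Bags: B1 = {1, 2, 4}  B2 = {1, 2, 6}  B3 = {1, 5, 6}  B4 = {1, 2, 8}  B5 = {1, 6, 7}  B6 = {1, 2, 3}  B7 = {0, 1, 4}
Tree: B1–B2, B2–B3, B1–B4, B3–B5, B1–B6, B1–B7

The largest bag has 3 vertices, giving width 2; this decomposition certifies tw(G) ≤ 2. Conversely, {0, 1, 4} is a clique of size 3, and the vertices of any clique must share a bag in every tree decomposition; so some bag has ≥ 3 vertices and tw(G) ≥ 2. Combining the bounds, tw(G) = 2.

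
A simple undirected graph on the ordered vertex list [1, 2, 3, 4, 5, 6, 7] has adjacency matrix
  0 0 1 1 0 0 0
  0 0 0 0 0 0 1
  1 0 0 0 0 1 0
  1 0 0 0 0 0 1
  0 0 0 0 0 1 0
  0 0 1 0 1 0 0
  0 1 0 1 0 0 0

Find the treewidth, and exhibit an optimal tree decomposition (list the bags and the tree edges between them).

Treewidth 1.
Bags: B1 = {5, 6}  B2 = {3, 6}  B3 = {1, 3}  B4 = {1, 4}  B5 = {4, 7}  B6 = {2, 7}
Tree: B1–B2, B2–B3, B3–B4, B4–B5, B5–B6

Every bag has size at most 2, so the width is 2 − 1 = 1 and tw(G) ≤ 1. Since G has at least one edge (e.g. 5–6), it is not an edgeless graph, so tw(G) ≥ 1. Hence tw(G) = 1 exactly.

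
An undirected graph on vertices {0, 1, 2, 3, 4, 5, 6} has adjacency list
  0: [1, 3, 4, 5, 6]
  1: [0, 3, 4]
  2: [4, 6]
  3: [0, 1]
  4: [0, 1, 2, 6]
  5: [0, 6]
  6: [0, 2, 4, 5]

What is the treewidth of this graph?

2

A width-2 tree decomposition is:
Bags: B1 = {0, 4, 6}  B2 = {2, 4, 6}  B3 = {0, 1, 4}  B4 = {0, 1, 3}  B5 = {0, 5, 6}
Tree: B1–B2, B1–B3, B3–B4, B1–B5
Each bag holds 3 vertices, so the decomposition has width 2, which upper-bounds the treewidth. For the lower bound, the 3 vertices {0, 1, 3} are pairwise adjacent, and any tree decomposition puts a clique entirely inside one bag — forcing width ≥ 2. Therefore the treewidth is 2.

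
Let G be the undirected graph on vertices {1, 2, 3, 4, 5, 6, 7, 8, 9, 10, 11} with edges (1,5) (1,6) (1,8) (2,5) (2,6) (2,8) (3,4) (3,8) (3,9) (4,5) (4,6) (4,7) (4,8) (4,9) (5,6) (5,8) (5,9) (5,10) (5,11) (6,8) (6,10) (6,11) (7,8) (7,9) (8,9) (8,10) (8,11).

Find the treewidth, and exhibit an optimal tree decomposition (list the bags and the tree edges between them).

Treewidth 3.
One optimal decomposition is:
Bags: B1 = {1, 5, 6, 8}  B2 = {2, 5, 6, 8}  B3 = {4, 5, 6, 8}  B4 = {4, 5, 8, 9}  B5 = {5, 6, 8, 11}  B6 = {3, 4, 8, 9}  B7 = {4, 7, 8, 9}  B8 = {5, 6, 8, 10}
Tree: B1–B2, B1–B3, B3–B4, B3–B5, B4–B6, B4–B7, B3–B8

Each bag holds 4 vertices, so the decomposition has width 3, which upper-bounds the treewidth. For the lower bound, the 4 vertices {3, 4, 8, 9} are pairwise adjacent, and any tree decomposition puts a clique entirely inside one bag — forcing width ≥ 3. Therefore the treewidth is 3.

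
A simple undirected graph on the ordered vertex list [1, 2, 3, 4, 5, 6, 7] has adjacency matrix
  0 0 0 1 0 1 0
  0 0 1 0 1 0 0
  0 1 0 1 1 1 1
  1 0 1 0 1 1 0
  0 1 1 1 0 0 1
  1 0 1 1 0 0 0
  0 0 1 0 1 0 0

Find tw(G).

2

A width-2 tree decomposition is:
Bags: B1 = {3, 4, 5}  B2 = {3, 4, 6}  B3 = {2, 3, 5}  B4 = {1, 4, 6}  B5 = {3, 5, 7}
Tree: B1–B2, B1–B3, B2–B4, B3–B5
Each bag holds 3 vertices, so the decomposition has width 2, which upper-bounds the treewidth. For the lower bound, the 3 vertices {1, 4, 6} are pairwise adjacent, and any tree decomposition puts a clique entirely inside one bag — forcing width ≥ 2. Combining the bounds, tw(G) = 2.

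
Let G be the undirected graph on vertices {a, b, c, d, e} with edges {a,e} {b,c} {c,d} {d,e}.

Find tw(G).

1

A width-1 tree decomposition is:
Bags: B1 = {a, e}  B2 = {d, e}  B3 = {c, d}  B4 = {b, c}
Tree: B1–B2, B2–B3, B3–B4
Each bag holds 2 vertices, so the decomposition has width 1, which upper-bounds the treewidth. Since G has at least one edge (e.g. a–e), it is not an edgeless graph, so tw(G) ≥ 1. The upper and lower bounds meet at 1, so that is the treewidth.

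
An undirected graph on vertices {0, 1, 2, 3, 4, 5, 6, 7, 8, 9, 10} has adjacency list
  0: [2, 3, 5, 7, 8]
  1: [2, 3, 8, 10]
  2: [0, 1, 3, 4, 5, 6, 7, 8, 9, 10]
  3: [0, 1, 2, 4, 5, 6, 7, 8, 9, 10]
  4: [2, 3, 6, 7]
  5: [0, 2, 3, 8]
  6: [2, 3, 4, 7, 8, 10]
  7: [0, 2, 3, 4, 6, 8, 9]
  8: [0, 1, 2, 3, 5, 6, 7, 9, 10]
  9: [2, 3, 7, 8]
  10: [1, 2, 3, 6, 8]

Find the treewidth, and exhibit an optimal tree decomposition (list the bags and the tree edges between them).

Each bag holds 5 vertices, so the decomposition has width 4, which upper-bounds the treewidth. For the lower bound, the 5 vertices {1, 2, 3, 8, 10} are pairwise adjacent, and any tree decomposition puts a clique entirely inside one bag — forcing width ≥ 4. Therefore the treewidth is 4.

Treewidth 4.
One optimal decomposition is:
Bags: B1 = {0, 2, 3, 7, 8}  B2 = {2, 3, 6, 7, 8}  B3 = {0, 2, 3, 5, 8}  B4 = {2, 3, 4, 6, 7}  B5 = {2, 3, 7, 8, 9}  B6 = {2, 3, 6, 8, 10}  B7 = {1, 2, 3, 8, 10}
Tree: B1–B2, B1–B3, B2–B4, B2–B5, B2–B6, B6–B7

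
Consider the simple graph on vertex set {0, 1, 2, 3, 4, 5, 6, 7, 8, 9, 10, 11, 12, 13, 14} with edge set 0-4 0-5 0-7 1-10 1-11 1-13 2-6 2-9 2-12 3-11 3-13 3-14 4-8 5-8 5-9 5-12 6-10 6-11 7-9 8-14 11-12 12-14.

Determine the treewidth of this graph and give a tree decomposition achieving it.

Treewidth 3.
Bags: B1 = {0, 4, 7, 8}  B2 = {0, 5, 7, 8}  B3 = {5, 7, 8, 9}  B4 = {5, 8, 9, 14}  B5 = {5, 9, 12, 14}  B6 = {2, 9, 12, 14}  B7 = {2, 3, 12, 14}  B8 = {2, 3, 11, 12}  B9 = {2, 3, 6, 11}  B10 = {3, 6, 11, 13}  B11 = {1, 6, 11, 13}  B12 = {1, 6, 10, 13}
Tree: B1–B2, B2–B3, B3–B4, B4–B5, B5–B6, B6–B7, B7–B8, B8–B9, B9–B10, B10–B11, B11–B12

The largest bag has 4 vertices, giving width 3; this decomposition certifies tw(G) ≤ 3. For the lower bound: the 4 vertex sets {0,4,7}, {8}, {5}, {2,9,12,14} are disjoint, each induces a connected subgraph, and every pair is joined by at least one edge of G. Contracting each set to a single vertex therefore yields K_{4} as a minor, and since treewidth is minor-monotone, tw(G) ≥ tw(K_{4}) = 3. Therefore the treewidth is 3.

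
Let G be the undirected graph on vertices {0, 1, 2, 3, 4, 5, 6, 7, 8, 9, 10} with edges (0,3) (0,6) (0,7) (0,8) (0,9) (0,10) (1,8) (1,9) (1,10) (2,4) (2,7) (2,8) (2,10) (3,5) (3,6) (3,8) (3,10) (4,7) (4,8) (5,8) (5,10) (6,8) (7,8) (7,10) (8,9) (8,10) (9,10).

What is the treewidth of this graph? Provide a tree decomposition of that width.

The largest bag has 4 vertices, giving width 3; this decomposition certifies tw(G) ≤ 3. Conversely, {0, 8, 9, 10} is a clique of size 4, and the vertices of any clique must share a bag in every tree decomposition; so some bag has ≥ 4 vertices and tw(G) ≥ 3. Therefore the treewidth is 3.

Treewidth 3.
One optimal decomposition is:
Bags: B1 = {0, 7, 8, 10}  B2 = {0, 8, 9, 10}  B3 = {2, 7, 8, 10}  B4 = {1, 8, 9, 10}  B5 = {2, 4, 7, 8}  B6 = {0, 3, 8, 10}  B7 = {3, 5, 8, 10}  B8 = {0, 3, 6, 8}
Tree: B1–B2, B1–B3, B2–B4, B3–B5, B2–B6, B6–B7, B6–B8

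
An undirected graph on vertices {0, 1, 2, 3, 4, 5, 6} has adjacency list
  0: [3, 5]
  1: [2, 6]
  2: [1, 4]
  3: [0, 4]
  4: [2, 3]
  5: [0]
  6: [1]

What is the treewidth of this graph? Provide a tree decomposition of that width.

Treewidth 1.
Bags: B1 = {0, 5}  B2 = {0, 3}  B3 = {3, 4}  B4 = {2, 4}  B5 = {1, 2}  B6 = {1, 6}
Tree: B1–B2, B2–B3, B3–B4, B4–B5, B5–B6

Every bag has size at most 2, so the width is 2 − 1 = 1 and tw(G) ≤ 1. Since G has at least one edge (e.g. 5–0), it is not an edgeless graph, so tw(G) ≥ 1. Combining the bounds, tw(G) = 1.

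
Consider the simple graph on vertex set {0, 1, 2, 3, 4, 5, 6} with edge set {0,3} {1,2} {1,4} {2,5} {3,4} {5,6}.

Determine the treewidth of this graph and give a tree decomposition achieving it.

The largest bag has 2 vertices, giving width 1; this decomposition certifies tw(G) ≤ 1. Any graph with an edge has treewidth ≥ 1, and G has the edge 6–5. Therefore the treewidth is 1.

Treewidth 1.
One optimal decomposition is:
Bags: B1 = {5, 6}  B2 = {2, 5}  B3 = {1, 2}  B4 = {1, 4}  B5 = {3, 4}  B6 = {0, 3}
Tree: B1–B2, B2–B3, B3–B4, B4–B5, B5–B6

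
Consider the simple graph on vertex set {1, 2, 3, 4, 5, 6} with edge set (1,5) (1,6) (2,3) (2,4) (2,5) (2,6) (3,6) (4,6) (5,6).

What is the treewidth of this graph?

2

A width-2 tree decomposition is:
Bags: B1 = {2, 5, 6}  B2 = {2, 3, 6}  B3 = {2, 4, 6}  B4 = {1, 5, 6}
Tree: B1–B2, B1–B3, B1–B4
The largest bag has 3 vertices, giving width 2; this decomposition certifies tw(G) ≤ 2. For the lower bound, the 3 vertices {1, 5, 6} are pairwise adjacent, and any tree decomposition puts a clique entirely inside one bag — forcing width ≥ 2. Combining the bounds, tw(G) = 2.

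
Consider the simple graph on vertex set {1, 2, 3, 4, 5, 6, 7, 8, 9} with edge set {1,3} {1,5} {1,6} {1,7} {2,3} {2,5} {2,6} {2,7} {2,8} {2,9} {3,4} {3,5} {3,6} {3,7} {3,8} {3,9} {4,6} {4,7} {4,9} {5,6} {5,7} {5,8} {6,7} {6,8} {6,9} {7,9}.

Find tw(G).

A width-4 tree decomposition is:
Bags: B1 = {2, 3, 6, 7, 9}  B2 = {2, 3, 5, 6, 7}  B3 = {3, 4, 6, 7, 9}  B4 = {2, 3, 5, 6, 8}  B5 = {1, 3, 5, 6, 7}
Tree: B1–B2, B1–B3, B2–B4, B2–B5
Each bag holds 5 vertices, so the decomposition has width 4, which upper-bounds the treewidth. On the other hand G contains the 5-clique {2, 3, 5, 6, 8}. A clique must lie in a single bag of any decomposition, so no decomposition can have width below 4. Therefore the treewidth is 4.

4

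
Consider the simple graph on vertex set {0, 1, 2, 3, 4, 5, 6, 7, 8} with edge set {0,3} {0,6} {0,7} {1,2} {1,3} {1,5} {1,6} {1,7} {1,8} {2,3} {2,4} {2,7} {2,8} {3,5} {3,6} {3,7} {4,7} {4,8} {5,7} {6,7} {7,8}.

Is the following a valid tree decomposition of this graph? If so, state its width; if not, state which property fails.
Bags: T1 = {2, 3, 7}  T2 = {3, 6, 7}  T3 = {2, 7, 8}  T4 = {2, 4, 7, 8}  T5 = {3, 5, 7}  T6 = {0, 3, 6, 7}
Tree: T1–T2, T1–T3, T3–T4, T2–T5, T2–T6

A tree decomposition must satisfy three properties: every vertex lies in some bag; for every edge, both endpoints lie together in some bag; and for every vertex, the bags containing it form a connected subtree. Here vertex 1 appears in no bag, so the decomposition is invalid.

No — vertex 1 appears in no bag.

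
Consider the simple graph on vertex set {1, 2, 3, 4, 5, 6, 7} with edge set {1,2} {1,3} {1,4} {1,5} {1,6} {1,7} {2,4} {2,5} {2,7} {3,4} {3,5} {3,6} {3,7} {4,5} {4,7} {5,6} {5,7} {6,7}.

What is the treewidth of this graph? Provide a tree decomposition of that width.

Each bag holds 5 vertices, so the decomposition has width 4, which upper-bounds the treewidth. Conversely, {1, 2, 4, 5, 7} is a clique of size 5, and the vertices of any clique must share a bag in every tree decomposition; so some bag has ≥ 5 vertices and tw(G) ≥ 4. Hence tw(G) = 4 exactly.

Treewidth 4.
One such decomposition:
Bags: B1 = {1, 3, 4, 5, 7}  B2 = {1, 2, 4, 5, 7}  B3 = {1, 3, 5, 6, 7}
Tree: B1–B2, B1–B3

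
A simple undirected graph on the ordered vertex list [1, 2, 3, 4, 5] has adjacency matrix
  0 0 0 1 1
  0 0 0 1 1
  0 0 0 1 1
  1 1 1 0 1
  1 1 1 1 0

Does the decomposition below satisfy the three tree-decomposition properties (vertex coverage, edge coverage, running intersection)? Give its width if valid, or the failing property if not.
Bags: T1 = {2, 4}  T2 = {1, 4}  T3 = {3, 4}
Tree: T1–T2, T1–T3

A tree decomposition must satisfy three properties: every vertex lies in some bag; for every edge, both endpoints lie together in some bag; and for every vertex, the bags containing it form a connected subtree. Here vertex 5 appears in no bag, so the decomposition is invalid.

No — vertex 5 appears in no bag.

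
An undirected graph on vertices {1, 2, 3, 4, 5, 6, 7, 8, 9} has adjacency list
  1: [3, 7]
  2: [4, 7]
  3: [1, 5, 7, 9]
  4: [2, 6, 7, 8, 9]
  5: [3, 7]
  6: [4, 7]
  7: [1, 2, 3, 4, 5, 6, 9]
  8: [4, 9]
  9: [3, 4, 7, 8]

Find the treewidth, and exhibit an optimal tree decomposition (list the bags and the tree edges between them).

Treewidth 2.
One such decomposition:
Bags: B1 = {3, 7, 9}  B2 = {4, 7, 9}  B3 = {4, 6, 7}  B4 = {4, 8, 9}  B5 = {2, 4, 7}  B6 = {1, 3, 7}  B7 = {3, 5, 7}
Tree: B1–B2, B2–B3, B2–B4, B3–B5, B1–B6, B1–B7

The largest bag has 3 vertices, giving width 2; this decomposition certifies tw(G) ≤ 2. For the lower bound, the 3 vertices {4, 8, 9} are pairwise adjacent, and any tree decomposition puts a clique entirely inside one bag — forcing width ≥ 2. Hence tw(G) = 2 exactly.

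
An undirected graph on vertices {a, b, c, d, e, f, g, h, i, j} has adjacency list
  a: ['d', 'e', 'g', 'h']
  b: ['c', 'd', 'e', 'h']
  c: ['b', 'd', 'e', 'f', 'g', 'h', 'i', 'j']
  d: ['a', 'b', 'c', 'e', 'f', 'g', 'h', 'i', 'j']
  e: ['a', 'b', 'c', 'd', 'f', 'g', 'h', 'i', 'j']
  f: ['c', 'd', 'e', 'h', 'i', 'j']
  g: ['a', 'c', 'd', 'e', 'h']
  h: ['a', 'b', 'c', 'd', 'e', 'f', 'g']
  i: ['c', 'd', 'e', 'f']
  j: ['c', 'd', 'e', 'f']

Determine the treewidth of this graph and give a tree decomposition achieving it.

Every bag has size at most 5, so the width is 5 − 1 = 4 and tw(G) ≤ 4. For the lower bound, the 5 vertices {c, d, e, g, h} are pairwise adjacent, and any tree decomposition puts a clique entirely inside one bag — forcing width ≥ 4. Therefore the treewidth is 4.

Treewidth 4.
One such decomposition:
Bags: B1 = {c, d, e, f, h}  B2 = {b, c, d, e, h}  B3 = {c, d, e, f, j}  B4 = {c, d, e, f, i}  B5 = {c, d, e, g, h}  B6 = {a, d, e, g, h}
Tree: B1–B2, B1–B3, B3–B4, B1–B5, B5–B6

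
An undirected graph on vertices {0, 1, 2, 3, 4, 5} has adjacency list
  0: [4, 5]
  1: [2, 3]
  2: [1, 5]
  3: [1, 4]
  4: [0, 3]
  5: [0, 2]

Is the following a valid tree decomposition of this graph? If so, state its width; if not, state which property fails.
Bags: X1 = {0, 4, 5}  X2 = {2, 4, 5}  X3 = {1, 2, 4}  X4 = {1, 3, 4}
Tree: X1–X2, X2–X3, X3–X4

Yes; width 2.

Vertex coverage: the bags together contain {0, 1, 2, 3, 4, 5}, the full vertex set. Edge coverage: each edge of G has both endpoints in at least one bag. Running intersection: for every vertex, the bags containing it form a connected subtree. All three properties hold, so this is a valid tree decomposition of width max|bag| − 1 = 2, and hence tw(G) ≤ 2.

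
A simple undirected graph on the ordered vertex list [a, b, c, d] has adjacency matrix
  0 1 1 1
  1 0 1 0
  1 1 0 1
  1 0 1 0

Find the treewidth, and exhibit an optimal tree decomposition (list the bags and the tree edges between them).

Treewidth 2.
One such decomposition:
Bags: B1 = {a, c, d}  B2 = {a, b, c}
Tree: B1–B2

Every bag has size at most 3, so the width is 3 − 1 = 2 and tw(G) ≤ 2. Conversely, {a, c, d} is a clique of size 3, and the vertices of any clique must share a bag in every tree decomposition; so some bag has ≥ 3 vertices and tw(G) ≥ 2. The upper and lower bounds meet at 2, so that is the treewidth.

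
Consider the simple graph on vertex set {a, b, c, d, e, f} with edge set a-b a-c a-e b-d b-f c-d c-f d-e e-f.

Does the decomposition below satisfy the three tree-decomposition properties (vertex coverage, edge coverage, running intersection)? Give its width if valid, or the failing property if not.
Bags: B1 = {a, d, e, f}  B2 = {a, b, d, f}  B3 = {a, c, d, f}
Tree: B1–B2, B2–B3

Yes; width 3.

Vertex coverage: the bags together contain {a, b, c, d, e, f}, the full vertex set. Edge coverage: each edge of G has both endpoints in at least one bag. Running intersection: for every vertex, the bags containing it form a connected subtree. All three properties hold, so this is a valid tree decomposition of width max|bag| − 1 = 3, and hence tw(G) ≤ 3.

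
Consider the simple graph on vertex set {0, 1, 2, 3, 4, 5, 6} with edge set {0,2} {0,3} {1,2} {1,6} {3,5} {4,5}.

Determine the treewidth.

A width-1 tree decomposition is:
Bags: B1 = {1, 6}  B2 = {1, 2}  B3 = {0, 2}  B4 = {0, 3}  B5 = {3, 5}  B6 = {4, 5}
Tree: B1–B2, B2–B3, B3–B4, B4–B5, B5–B6
The largest bag has 2 vertices, giving width 1; this decomposition certifies tw(G) ≤ 1. Since G has at least one edge (e.g. 6–1), it is not an edgeless graph, so tw(G) ≥ 1. Therefore the treewidth is 1.

1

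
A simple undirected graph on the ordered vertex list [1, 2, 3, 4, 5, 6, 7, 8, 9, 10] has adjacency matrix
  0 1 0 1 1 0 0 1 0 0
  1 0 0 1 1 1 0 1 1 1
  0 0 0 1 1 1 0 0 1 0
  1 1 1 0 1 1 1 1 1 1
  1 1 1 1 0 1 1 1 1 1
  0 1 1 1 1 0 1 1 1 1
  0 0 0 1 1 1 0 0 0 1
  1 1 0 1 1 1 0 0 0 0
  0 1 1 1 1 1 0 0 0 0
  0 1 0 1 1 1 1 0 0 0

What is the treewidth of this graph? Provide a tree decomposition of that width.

Treewidth 4.
One such decomposition:
Bags: B1 = {2, 4, 5, 6, 9}  B2 = {3, 4, 5, 6, 9}  B3 = {2, 4, 5, 6, 10}  B4 = {4, 5, 6, 7, 10}  B5 = {2, 4, 5, 6, 8}  B6 = {1, 2, 4, 5, 8}
Tree: B1–B2, B1–B3, B3–B4, B1–B5, B5–B6

The largest bag has 5 vertices, giving width 4; this decomposition certifies tw(G) ≤ 4. Conversely, {1, 2, 4, 5, 8} is a clique of size 5, and the vertices of any clique must share a bag in every tree decomposition; so some bag has ≥ 5 vertices and tw(G) ≥ 4. The upper and lower bounds meet at 4, so that is the treewidth.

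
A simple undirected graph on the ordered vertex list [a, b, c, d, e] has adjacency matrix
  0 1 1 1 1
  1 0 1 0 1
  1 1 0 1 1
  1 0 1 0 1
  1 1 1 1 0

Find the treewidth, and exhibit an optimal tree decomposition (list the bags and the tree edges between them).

Every bag has size at most 4, so the width is 4 − 1 = 3 and tw(G) ≤ 3. Conversely, {a, c, d, e} is a clique of size 4, and the vertices of any clique must share a bag in every tree decomposition; so some bag has ≥ 4 vertices and tw(G) ≥ 3. Hence tw(G) = 3 exactly.

Treewidth 3.
Bags: B1 = {a, c, d, e}  B2 = {a, b, c, e}
Tree: B1–B2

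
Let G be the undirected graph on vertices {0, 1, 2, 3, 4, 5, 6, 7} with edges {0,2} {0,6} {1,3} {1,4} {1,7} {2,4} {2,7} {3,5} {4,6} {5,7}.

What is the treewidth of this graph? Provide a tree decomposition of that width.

Treewidth 2.
One such decomposition:
Bags: B1 = {0, 2, 6}  B2 = {2, 4, 6}  B3 = {2, 4, 7}  B4 = {1, 4, 7}  B5 = {1, 5, 7}  B6 = {1, 3, 5}
Tree: B1–B2, B2–B3, B3–B4, B4–B5, B5–B6

Each bag holds 3 vertices, so the decomposition has width 2, which upper-bounds the treewidth. Since 0–6–4–2–0 is a cycle in G, G is not acyclic. Forests are exactly the graphs of treewidth ≤ 1, so tw(G) ≥ 2. Hence tw(G) = 2 exactly.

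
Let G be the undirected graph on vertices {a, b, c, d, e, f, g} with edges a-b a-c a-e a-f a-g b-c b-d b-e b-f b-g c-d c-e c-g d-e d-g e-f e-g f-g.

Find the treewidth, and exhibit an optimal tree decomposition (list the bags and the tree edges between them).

Treewidth 4.
Bags: B1 = {a, b, c, e, g}  B2 = {b, c, d, e, g}  B3 = {a, b, e, f, g}
Tree: B1–B2, B1–B3

Each bag holds 5 vertices, so the decomposition has width 4, which upper-bounds the treewidth. For the lower bound, the 5 vertices {b, c, d, e, g} are pairwise adjacent, and any tree decomposition puts a clique entirely inside one bag — forcing width ≥ 4. Hence tw(G) = 4 exactly.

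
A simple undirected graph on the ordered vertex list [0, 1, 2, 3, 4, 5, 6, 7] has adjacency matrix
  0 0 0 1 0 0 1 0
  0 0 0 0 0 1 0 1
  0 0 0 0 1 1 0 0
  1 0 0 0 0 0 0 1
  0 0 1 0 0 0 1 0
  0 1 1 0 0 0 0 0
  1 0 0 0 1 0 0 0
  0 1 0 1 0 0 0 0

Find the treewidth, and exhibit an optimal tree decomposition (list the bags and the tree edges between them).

Treewidth 2.
Bags: B1 = {1, 2, 5}  B2 = {1, 2, 7}  B3 = {2, 3, 7}  B4 = {0, 2, 3}  B5 = {0, 2, 6}  B6 = {2, 4, 6}
Tree: B1–B2, B2–B3, B3–B4, B4–B5, B5–B6

The largest bag has 3 vertices, giving width 2; this decomposition certifies tw(G) ≤ 2. For the lower bound, G contains the cycle 2–5–1–7–3–0–6–4–2, so G is not a forest; only forests have treewidth ≤ 1, hence tw(G) ≥ 2. Hence tw(G) = 2 exactly.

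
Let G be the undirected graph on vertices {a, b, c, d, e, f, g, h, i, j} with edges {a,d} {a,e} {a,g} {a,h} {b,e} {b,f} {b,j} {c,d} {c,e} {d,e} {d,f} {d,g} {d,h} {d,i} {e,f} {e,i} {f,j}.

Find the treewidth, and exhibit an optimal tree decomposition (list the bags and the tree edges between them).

Treewidth 2.
Bags: B1 = {d, e, f}  B2 = {b, e, f}  B3 = {d, e, i}  B4 = {a, d, e}  B5 = {a, d, h}  B6 = {c, d, e}  B7 = {a, d, g}  B8 = {b, f, j}
Tree: B1–B2, B1–B3, B3–B4, B4–B5, B1–B6, B4–B7, B2–B8

Every bag has size at most 3, so the width is 3 − 1 = 2 and tw(G) ≤ 2. For the lower bound, the 3 vertices {a, d, g} are pairwise adjacent, and any tree decomposition puts a clique entirely inside one bag — forcing width ≥ 2. The upper and lower bounds meet at 2, so that is the treewidth.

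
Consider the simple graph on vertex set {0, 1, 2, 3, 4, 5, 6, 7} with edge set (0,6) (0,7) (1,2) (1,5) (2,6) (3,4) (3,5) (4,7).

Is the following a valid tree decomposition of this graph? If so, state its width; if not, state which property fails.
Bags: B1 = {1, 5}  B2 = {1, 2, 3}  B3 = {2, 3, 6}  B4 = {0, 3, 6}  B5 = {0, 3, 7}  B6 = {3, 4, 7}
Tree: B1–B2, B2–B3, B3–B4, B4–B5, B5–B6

No — edge (3,5) lies in no bag.

A tree decomposition must satisfy three properties: every vertex lies in some bag; for every edge, both endpoints lie together in some bag; and for every vertex, the bags containing it form a connected subtree. Here edge (3,5) lies in no bag, so the decomposition is invalid.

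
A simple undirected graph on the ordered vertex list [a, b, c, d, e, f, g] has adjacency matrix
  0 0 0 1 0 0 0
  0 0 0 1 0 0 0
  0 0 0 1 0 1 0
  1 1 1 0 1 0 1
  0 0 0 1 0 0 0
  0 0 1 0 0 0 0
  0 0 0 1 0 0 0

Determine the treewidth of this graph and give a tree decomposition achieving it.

Every bag has size at most 2, so the width is 2 − 1 = 1 and tw(G) ≤ 1. G has an edge, so its treewidth is at least 1. Combining the bounds, tw(G) = 1.

Treewidth 1.
One optimal decomposition is:
Bags: B1 = {b, d}  B2 = {d, g}  B3 = {c, d}  B4 = {c, f}  B5 = {d, e}  B6 = {a, d}
Tree: B1–B2, B1–B3, B3–B4, B2–B5, B5–B6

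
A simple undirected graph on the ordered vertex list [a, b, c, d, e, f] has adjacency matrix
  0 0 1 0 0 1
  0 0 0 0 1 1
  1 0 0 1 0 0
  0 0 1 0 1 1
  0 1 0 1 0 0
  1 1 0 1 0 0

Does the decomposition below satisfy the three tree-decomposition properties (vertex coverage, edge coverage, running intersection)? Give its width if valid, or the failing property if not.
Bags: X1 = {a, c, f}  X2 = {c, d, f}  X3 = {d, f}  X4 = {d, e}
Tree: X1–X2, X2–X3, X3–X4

A tree decomposition must satisfy three properties: every vertex lies in some bag; for every edge, both endpoints lie together in some bag; and for every vertex, the bags containing it form a connected subtree. Here vertex b appears in no bag, so the decomposition is invalid.

No — vertex b appears in no bag.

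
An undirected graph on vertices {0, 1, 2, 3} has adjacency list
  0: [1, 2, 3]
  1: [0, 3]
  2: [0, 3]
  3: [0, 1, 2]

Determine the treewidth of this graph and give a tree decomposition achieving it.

Treewidth 2.
One such decomposition:
Bags: B1 = {0, 2, 3}  B2 = {0, 1, 3}
Tree: B1–B2

The largest bag has 3 vertices, giving width 2; this decomposition certifies tw(G) ≤ 2. On the other hand G contains the 3-clique {0, 1, 3}. A clique must lie in a single bag of any decomposition, so no decomposition can have width below 2. Therefore the treewidth is 2.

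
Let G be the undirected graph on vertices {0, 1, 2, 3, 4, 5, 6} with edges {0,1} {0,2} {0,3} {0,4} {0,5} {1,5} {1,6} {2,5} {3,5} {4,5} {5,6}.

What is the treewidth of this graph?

2

A width-2 tree decomposition is:
Bags: B1 = {0, 4, 5}  B2 = {0, 2, 5}  B3 = {0, 1, 5}  B4 = {0, 3, 5}  B5 = {1, 5, 6}
Tree: B1–B2, B2–B3, B1–B4, B3–B5
Every bag has size at most 3, so the width is 3 − 1 = 2 and tw(G) ≤ 2. For the lower bound, the 3 vertices {0, 1, 5} are pairwise adjacent, and any tree decomposition puts a clique entirely inside one bag — forcing width ≥ 2. The upper and lower bounds meet at 2, so that is the treewidth.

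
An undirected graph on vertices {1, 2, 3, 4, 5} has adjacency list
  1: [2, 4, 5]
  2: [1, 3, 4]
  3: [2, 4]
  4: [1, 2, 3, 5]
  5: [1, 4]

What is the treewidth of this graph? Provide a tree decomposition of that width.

The largest bag has 3 vertices, giving width 2; this decomposition certifies tw(G) ≤ 2. On the other hand G contains the 3-clique {1, 2, 4}. A clique must lie in a single bag of any decomposition, so no decomposition can have width below 2. The upper and lower bounds meet at 2, so that is the treewidth.

Treewidth 2.
One such decomposition:
Bags: B1 = {1, 4, 5}  B2 = {1, 2, 4}  B3 = {2, 3, 4}
Tree: B1–B2, B2–B3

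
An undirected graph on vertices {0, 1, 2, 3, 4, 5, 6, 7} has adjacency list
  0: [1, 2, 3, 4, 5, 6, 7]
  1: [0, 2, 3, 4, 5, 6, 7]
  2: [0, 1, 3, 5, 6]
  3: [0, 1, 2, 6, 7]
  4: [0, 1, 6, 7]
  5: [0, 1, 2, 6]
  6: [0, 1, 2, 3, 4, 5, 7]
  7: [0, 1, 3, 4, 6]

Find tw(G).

4

A width-4 tree decomposition is:
Bags: B1 = {0, 1, 4, 6, 7}  B2 = {0, 1, 3, 6, 7}  B3 = {0, 1, 2, 3, 6}  B4 = {0, 1, 2, 5, 6}
Tree: B1–B2, B2–B3, B3–B4
Every bag has size at most 5, so the width is 5 − 1 = 4 and tw(G) ≤ 4. Conversely, {0, 1, 2, 3, 6} is a clique of size 5, and the vertices of any clique must share a bag in every tree decomposition; so some bag has ≥ 5 vertices and tw(G) ≥ 4. Therefore the treewidth is 4.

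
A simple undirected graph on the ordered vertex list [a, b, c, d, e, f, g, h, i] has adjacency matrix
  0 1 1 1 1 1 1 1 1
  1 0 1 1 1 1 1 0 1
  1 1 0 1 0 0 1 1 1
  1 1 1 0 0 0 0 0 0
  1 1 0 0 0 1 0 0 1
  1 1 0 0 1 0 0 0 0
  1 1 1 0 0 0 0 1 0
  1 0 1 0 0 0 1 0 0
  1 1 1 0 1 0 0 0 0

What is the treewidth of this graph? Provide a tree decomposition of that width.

Treewidth 3.
Bags: B1 = {a, b, c, i}  B2 = {a, b, e, i}  B3 = {a, b, c, g}  B4 = {a, b, e, f}  B5 = {a, c, g, h}  B6 = {a, b, c, d}
Tree: B1–B2, B1–B3, B2–B4, B3–B5, B1–B6

The largest bag has 4 vertices, giving width 3; this decomposition certifies tw(G) ≤ 3. Conversely, {a, c, g, h} is a clique of size 4, and the vertices of any clique must share a bag in every tree decomposition; so some bag has ≥ 4 vertices and tw(G) ≥ 3. Hence tw(G) = 3 exactly.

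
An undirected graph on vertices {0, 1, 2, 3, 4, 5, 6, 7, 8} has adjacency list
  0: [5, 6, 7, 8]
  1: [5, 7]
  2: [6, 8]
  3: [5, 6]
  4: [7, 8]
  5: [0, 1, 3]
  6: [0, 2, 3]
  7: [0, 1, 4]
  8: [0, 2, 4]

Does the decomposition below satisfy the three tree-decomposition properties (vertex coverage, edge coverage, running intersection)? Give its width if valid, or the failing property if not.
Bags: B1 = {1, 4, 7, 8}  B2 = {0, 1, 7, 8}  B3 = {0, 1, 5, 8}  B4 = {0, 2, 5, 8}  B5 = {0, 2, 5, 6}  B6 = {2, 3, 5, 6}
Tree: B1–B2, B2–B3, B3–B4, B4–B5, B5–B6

Checking the three conditions: (i) the bags cover all of {0, 1, 2, 3, 4, 5, 6, 7, 8}; (ii) for each edge, some bag contains both endpoints; (iii) the bags containing any fixed vertex form a subtree. All hold, so the decomposition is valid with width 4 − 1 = 3.

Yes; width 3.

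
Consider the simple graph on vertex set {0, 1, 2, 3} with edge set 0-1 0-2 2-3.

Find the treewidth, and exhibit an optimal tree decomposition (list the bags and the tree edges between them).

Treewidth 1.
Bags: B1 = {2, 3}  B2 = {0, 2}  B3 = {0, 1}
Tree: B1–B2, B2–B3

Each bag holds 2 vertices, so the decomposition has width 1, which upper-bounds the treewidth. Since G has at least one edge (e.g. 3–2), it is not an edgeless graph, so tw(G) ≥ 1. Therefore the treewidth is 1.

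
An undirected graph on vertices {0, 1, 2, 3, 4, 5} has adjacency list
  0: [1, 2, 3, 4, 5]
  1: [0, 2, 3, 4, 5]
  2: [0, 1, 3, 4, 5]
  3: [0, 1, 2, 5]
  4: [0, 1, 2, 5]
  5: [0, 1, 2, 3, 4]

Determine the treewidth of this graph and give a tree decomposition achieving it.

Treewidth 4.
One such decomposition:
Bags: B1 = {0, 1, 2, 4, 5}  B2 = {0, 1, 2, 3, 5}
Tree: B1–B2

The largest bag has 5 vertices, giving width 4; this decomposition certifies tw(G) ≤ 4. Conversely, {0, 1, 2, 3, 5} is a clique of size 5, and the vertices of any clique must share a bag in every tree decomposition; so some bag has ≥ 5 vertices and tw(G) ≥ 4. Therefore the treewidth is 4.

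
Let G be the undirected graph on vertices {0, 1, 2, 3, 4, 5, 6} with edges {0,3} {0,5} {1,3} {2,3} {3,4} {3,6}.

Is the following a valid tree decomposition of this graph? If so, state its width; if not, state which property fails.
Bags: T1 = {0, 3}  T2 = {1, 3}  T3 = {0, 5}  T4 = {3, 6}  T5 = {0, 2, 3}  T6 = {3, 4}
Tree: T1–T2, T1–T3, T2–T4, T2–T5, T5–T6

A tree decomposition must satisfy three properties: every vertex lies in some bag; for every edge, both endpoints lie together in some bag; and for every vertex, the bags containing it form a connected subtree. Here bags containing vertex 0 are not connected in the tree, so the decomposition is invalid.

No — bags containing vertex 0 are not connected in the tree.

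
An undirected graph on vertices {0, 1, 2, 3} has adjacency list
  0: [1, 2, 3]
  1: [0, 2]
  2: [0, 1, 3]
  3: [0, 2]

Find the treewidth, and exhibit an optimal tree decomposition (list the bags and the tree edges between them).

Each bag holds 3 vertices, so the decomposition has width 2, which upper-bounds the treewidth. On the other hand G contains the 3-clique {0, 1, 2}. A clique must lie in a single bag of any decomposition, so no decomposition can have width below 2. Therefore the treewidth is 2.

Treewidth 2.
Bags: B1 = {0, 2, 3}  B2 = {0, 1, 2}
Tree: B1–B2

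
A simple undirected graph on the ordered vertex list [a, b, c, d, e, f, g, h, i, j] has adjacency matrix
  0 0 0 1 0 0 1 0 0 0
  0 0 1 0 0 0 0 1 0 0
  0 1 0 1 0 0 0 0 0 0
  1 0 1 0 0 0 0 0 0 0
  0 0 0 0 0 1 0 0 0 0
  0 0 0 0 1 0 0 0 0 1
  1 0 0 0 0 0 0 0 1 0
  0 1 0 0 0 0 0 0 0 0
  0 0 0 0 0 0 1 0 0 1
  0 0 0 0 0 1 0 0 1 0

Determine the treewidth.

A width-1 tree decomposition is:
Bags: B1 = {e, f}  B2 = {f, j}  B3 = {i, j}  B4 = {g, i}  B5 = {a, g}  B6 = {a, d}  B7 = {c, d}  B8 = {b, c}  B9 = {b, h}
Tree: B1–B2, B2–B3, B3–B4, B4–B5, B5–B6, B6–B7, B7–B8, B8–B9
Every bag has size at most 2, so the width is 2 − 1 = 1 and tw(G) ≤ 1. G has an edge, so its treewidth is at least 1. Therefore the treewidth is 1.

1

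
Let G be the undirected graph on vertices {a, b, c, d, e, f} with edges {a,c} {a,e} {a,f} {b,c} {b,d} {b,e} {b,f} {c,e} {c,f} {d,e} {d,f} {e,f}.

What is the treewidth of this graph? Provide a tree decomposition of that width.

Every bag has size at most 4, so the width is 4 − 1 = 3 and tw(G) ≤ 3. On the other hand G contains the 4-clique {b, d, e, f}. A clique must lie in a single bag of any decomposition, so no decomposition can have width below 3. Therefore the treewidth is 3.

Treewidth 3.
One such decomposition:
Bags: B1 = {b, c, e, f}  B2 = {a, c, e, f}  B3 = {b, d, e, f}
Tree: B1–B2, B1–B3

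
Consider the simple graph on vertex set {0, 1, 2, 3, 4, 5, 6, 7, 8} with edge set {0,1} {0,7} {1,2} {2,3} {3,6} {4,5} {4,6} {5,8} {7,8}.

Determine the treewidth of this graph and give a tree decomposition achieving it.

Treewidth 2.
Bags: B1 = {4, 5, 6}  B2 = {3, 5, 6}  B3 = {2, 3, 5}  B4 = {1, 2, 5}  B5 = {0, 1, 5}  B6 = {0, 5, 7}  B7 = {5, 7, 8}
Tree: B1–B2, B2–B3, B3–B4, B4–B5, B5–B6, B6–B7

Each bag holds 3 vertices, so the decomposition has width 2, which upper-bounds the treewidth. Since 5–4–6–3–2–1–0–7–8–5 is a cycle in G, G is not acyclic. Forests are exactly the graphs of treewidth ≤ 1, so tw(G) ≥ 2. Hence tw(G) = 2 exactly.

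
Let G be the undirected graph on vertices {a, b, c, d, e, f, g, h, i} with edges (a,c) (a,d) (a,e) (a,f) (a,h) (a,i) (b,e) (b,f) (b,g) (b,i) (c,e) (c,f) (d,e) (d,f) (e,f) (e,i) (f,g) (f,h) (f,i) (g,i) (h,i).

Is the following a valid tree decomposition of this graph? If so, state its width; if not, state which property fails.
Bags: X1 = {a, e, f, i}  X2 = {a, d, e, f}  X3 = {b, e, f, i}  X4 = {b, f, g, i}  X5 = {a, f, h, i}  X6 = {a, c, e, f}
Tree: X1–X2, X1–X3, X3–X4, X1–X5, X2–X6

Checking the three conditions: (i) the bags cover all of {a, b, c, d, e, f, g, h, i}; (ii) for each edge, some bag contains both endpoints; (iii) the bags containing any fixed vertex form a subtree. All hold, so the decomposition is valid with width 4 − 1 = 3.

Yes; width 3.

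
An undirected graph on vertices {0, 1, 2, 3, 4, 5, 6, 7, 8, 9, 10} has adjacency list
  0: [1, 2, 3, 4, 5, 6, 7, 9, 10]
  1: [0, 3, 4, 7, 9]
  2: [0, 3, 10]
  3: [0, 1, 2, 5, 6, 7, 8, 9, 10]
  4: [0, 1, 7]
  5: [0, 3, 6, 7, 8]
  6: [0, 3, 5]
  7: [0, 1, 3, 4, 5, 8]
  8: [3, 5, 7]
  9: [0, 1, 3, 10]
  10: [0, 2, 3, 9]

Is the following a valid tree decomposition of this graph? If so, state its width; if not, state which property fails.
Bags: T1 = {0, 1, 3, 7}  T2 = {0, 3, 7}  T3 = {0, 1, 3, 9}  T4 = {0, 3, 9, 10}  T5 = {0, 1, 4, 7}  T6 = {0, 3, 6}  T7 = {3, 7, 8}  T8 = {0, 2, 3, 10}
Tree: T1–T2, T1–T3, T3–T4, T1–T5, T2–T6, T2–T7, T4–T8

No — vertex 5 appears in no bag.

A tree decomposition must satisfy three properties: every vertex lies in some bag; for every edge, both endpoints lie together in some bag; and for every vertex, the bags containing it form a connected subtree. Here vertex 5 appears in no bag, so the decomposition is invalid.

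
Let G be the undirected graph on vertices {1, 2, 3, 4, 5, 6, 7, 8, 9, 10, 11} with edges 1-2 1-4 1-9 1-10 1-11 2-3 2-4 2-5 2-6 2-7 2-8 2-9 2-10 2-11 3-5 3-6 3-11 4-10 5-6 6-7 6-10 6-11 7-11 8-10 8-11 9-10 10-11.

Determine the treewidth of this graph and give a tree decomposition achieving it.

Every bag has size at most 4, so the width is 4 − 1 = 3 and tw(G) ≤ 3. Conversely, {2, 8, 10, 11} is a clique of size 4, and the vertices of any clique must share a bag in every tree decomposition; so some bag has ≥ 4 vertices and tw(G) ≥ 3. Hence tw(G) = 3 exactly.

Treewidth 3.
Bags: B1 = {1, 2, 10, 11}  B2 = {2, 6, 10, 11}  B3 = {2, 3, 6, 11}  B4 = {2, 3, 5, 6}  B5 = {2, 8, 10, 11}  B6 = {2, 6, 7, 11}  B7 = {1, 2, 4, 10}  B8 = {1, 2, 9, 10}
Tree: B1–B2, B2–B3, B3–B4, B2–B5, B3–B6, B1–B7, B1–B8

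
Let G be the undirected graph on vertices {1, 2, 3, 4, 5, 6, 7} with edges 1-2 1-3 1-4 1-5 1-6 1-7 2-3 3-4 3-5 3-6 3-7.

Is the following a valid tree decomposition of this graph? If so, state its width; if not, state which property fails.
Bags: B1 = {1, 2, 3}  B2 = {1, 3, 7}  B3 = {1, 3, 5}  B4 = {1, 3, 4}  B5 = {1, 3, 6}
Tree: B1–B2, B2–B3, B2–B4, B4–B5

Yes; width 2.

Every vertex of G appears in some bag (union = {1, 2, 3, 4, 5, 6, 7}); every edge is covered by a bag; and for each vertex v the set of bags containing v is connected in the bag tree. The decomposition is therefore valid. The largest bag has 3 vertices, so the width is 2.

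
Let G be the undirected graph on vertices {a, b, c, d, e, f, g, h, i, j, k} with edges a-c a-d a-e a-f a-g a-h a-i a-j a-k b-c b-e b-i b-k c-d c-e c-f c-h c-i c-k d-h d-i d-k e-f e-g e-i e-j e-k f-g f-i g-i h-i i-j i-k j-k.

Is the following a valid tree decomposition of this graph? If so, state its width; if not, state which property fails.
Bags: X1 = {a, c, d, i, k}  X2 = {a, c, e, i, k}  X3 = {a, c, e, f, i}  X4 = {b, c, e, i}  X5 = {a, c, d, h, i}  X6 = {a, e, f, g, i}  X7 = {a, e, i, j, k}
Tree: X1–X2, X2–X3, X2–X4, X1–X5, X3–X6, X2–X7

No — edge (k,b) lies in no bag.

A tree decomposition must satisfy three properties: every vertex lies in some bag; for every edge, both endpoints lie together in some bag; and for every vertex, the bags containing it form a connected subtree. Here edge (k,b) lies in no bag, so the decomposition is invalid.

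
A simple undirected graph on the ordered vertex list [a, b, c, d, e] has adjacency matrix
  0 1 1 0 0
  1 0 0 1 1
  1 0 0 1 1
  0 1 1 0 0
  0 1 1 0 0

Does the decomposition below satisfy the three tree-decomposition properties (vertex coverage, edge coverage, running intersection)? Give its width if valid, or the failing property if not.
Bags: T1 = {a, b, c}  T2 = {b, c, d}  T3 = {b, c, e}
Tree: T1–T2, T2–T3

Yes; width 2.

Every vertex of G appears in some bag (union = {a, b, c, d, e}); every edge is covered by a bag; and for each vertex v the set of bags containing v is connected in the bag tree. The decomposition is therefore valid. The largest bag has 3 vertices, so the width is 2.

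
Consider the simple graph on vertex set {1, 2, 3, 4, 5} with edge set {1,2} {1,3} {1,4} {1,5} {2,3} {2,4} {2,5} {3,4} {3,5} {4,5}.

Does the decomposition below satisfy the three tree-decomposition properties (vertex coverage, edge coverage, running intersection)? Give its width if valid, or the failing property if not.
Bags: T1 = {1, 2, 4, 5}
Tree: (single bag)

No — vertex 3 appears in no bag.

A tree decomposition must satisfy three properties: every vertex lies in some bag; for every edge, both endpoints lie together in some bag; and for every vertex, the bags containing it form a connected subtree. Here vertex 3 appears in no bag, so the decomposition is invalid.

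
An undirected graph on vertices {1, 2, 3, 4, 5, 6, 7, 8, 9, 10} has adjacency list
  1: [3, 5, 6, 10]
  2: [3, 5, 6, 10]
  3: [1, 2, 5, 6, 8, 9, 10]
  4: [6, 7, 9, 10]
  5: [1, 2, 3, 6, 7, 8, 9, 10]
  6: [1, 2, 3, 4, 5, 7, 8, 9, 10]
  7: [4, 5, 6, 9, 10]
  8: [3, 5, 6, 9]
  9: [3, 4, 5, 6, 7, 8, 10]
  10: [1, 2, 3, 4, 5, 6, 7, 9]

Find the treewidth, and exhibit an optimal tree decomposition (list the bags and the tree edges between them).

Every bag has size at most 5, so the width is 5 − 1 = 4 and tw(G) ≤ 4. Conversely, {4, 6, 7, 9, 10} is a clique of size 5, and the vertices of any clique must share a bag in every tree decomposition; so some bag has ≥ 5 vertices and tw(G) ≥ 4. Hence tw(G) = 4 exactly.

Treewidth 4.
Bags: B1 = {3, 5, 6, 9, 10}  B2 = {3, 5, 6, 8, 9}  B3 = {2, 3, 5, 6, 10}  B4 = {5, 6, 7, 9, 10}  B5 = {4, 6, 7, 9, 10}  B6 = {1, 3, 5, 6, 10}
Tree: B1–B2, B1–B3, B1–B4, B4–B5, B1–B6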